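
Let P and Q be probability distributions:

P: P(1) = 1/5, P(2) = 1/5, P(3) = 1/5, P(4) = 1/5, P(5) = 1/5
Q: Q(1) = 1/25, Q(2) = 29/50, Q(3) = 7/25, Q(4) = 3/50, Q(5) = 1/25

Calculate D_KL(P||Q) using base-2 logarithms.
0.8719 bits

D_KL(P||Q) = Σ P(x) log₂(P(x)/Q(x))

Computing term by term:
  P(1)·log₂(P(1)/Q(1)) = (1/5)·log₂((1/5)/(1/25)) = 0.46439
  P(2)·log₂(P(2)/Q(2)) = (1/5)·log₂((1/5)/(29/50)) = -0.30721
  P(3)·log₂(P(3)/Q(3)) = (1/5)·log₂((1/5)/(7/25)) = -0.09709
  P(4)·log₂(P(4)/Q(4)) = (1/5)·log₂((1/5)/(3/50)) = 0.34739
  P(5)·log₂(P(5)/Q(5)) = (1/5)·log₂((1/5)/(1/25)) = 0.46439

D_KL(P||Q) = 0.46439 - 0.30721 - 0.09709 + 0.34739 + 0.46439 = 0.87187 ≈ 0.8719 bits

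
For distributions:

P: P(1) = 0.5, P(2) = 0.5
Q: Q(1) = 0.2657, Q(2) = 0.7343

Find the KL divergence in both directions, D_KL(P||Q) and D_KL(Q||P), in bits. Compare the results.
D_KL(P||Q) = 0.1788 bits, D_KL(Q||P) = 0.1648 bits. D_KL(P||Q) is larger than D_KL(Q||P) by 0.0140 bits; the two directions differ.

D_KL(P||Q) = Σ P(x) log₂(P(x)/Q(x))

Computing term by term:
  P(1)·log₂(P(1)/Q(1)) = 0.5·log₂(0.5/0.2657) = 0.45606
  P(2)·log₂(P(2)/Q(2)) = 0.5·log₂(0.5/0.7343) = -0.27722

D_KL(P||Q) = 0.45606 - 0.27722 = 0.17884 ≈ 0.1788 bits

D_KL(Q||P) = Σ Q(x) log₂(Q(x)/P(x))

Computing term by term:
  Q(1)·log₂(Q(1)/P(1)) = 0.2657·log₂(0.2657/0.5) = -0.24235
  Q(2)·log₂(Q(2)/P(2)) = 0.7343·log₂(0.7343/0.5) = 0.40713

D_KL(Q||P) = -0.24235 + 0.40713 = 0.16478 ≈ 0.1648 bits

These are NOT equal (difference: 0.0140 bits). KL divergence is asymmetric: D_KL(P||Q) ≠ D_KL(Q||P) in general.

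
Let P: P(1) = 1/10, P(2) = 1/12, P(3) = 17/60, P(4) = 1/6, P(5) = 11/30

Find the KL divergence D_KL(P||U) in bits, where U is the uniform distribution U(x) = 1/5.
0.2139 bits

U(i) = 1/5 for all i

D_KL(P||U) = Σ P(x) log₂(P(x) / (1/5))
           = Σ P(x) log₂(P(x)) + log₂(5)
           = log₂(5) - H(P)

H(P) = -Σ P(x) log₂(P(x)):
  -P(1)·log₂(P(1)) = -(1/10)·log₂(1/10) = 0.33219
  -P(2)·log₂(P(2)) = -(1/12)·log₂(1/12) = 0.29875
  -P(3)·log₂(P(3)) = -(17/60)·log₂(17/60) = 0.51550
  -P(4)·log₂(P(4)) = -(1/6)·log₂(1/6) = 0.43083
  -P(5)·log₂(P(5)) = -(11/30)·log₂(11/30) = 0.53073
H(P) = 0.33219 + 0.29875 + 0.51550 + 0.43083 + 0.53073 = 2.10800 bits

log₂(5) = 2.32193 bits

D_KL(P||U) = 2.32193 - 2.10800 = 0.21393 ≈ 0.2139 bits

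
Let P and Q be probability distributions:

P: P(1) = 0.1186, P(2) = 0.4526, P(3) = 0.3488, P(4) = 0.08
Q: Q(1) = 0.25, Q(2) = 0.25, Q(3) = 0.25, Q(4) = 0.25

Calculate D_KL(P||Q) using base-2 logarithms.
0.2961 bits

D_KL(P||Q) = Σ P(x) log₂(P(x)/Q(x))

Computing term by term:
  P(1)·log₂(P(1)/Q(1)) = 0.1186·log₂(0.1186/0.25) = -0.12759
  P(2)·log₂(P(2)/Q(2)) = 0.4526·log₂(0.4526/0.25) = 0.38757
  P(3)·log₂(P(3)/Q(3)) = 0.3488·log₂(0.3488/0.25) = 0.16759
  P(4)·log₂(P(4)/Q(4)) = 0.08·log₂(0.08/0.25) = -0.13151

D_KL(P||Q) = -0.12759 + 0.38757 + 0.16759 - 0.13151 = 0.29606 ≈ 0.2961 bits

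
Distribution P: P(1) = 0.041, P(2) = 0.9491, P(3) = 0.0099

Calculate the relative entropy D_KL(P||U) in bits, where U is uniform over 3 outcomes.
1.2586 bits

U(i) = 1/3 for all i

D_KL(P||U) = Σ P(x) log₂(P(x) / (1/3))
           = Σ P(x) log₂(P(x)) + log₂(3)
           = log₂(3) - H(P)

H(P) = -Σ P(x) log₂(P(x)):
  -P(1)·log₂(P(1)) = -(0.041)·log₂(0.041) = 0.18894
  -P(2)·log₂(P(2)) = -(0.9491)·log₂(0.9491) = 0.07153
  -P(3)·log₂(P(3)) = -(0.0099)·log₂(0.0099) = 0.06592
H(P) = 0.18894 + 0.07153 + 0.06592 = 0.32639 bits

log₂(3) = 1.58496 bits

D_KL(P||U) = 1.58496 - 0.32639 = 1.25857 ≈ 1.2586 bits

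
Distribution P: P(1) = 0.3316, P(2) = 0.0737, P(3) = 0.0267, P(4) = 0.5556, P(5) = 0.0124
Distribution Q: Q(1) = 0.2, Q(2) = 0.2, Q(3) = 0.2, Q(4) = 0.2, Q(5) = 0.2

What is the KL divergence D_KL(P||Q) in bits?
0.8274 bits

D_KL(P||Q) = Σ P(x) log₂(P(x)/Q(x))

Computing term by term:
  P(1)·log₂(P(1)/Q(1)) = 0.3316·log₂(0.3316/0.2) = 0.24188
  P(2)·log₂(P(2)/Q(2)) = 0.0737·log₂(0.0737/0.2) = -0.10615
  P(3)·log₂(P(3)/Q(3)) = 0.0267·log₂(0.0267/0.2) = -0.07757
  P(4)·log₂(P(4)/Q(4)) = 0.5556·log₂(0.5556/0.2) = 0.81898
  P(5)·log₂(P(5)/Q(5)) = 0.0124·log₂(0.0124/0.2) = -0.04974

D_KL(P||Q) = 0.24188 - 0.10615 - 0.07757 + 0.81898 - 0.04974 = 0.82740 ≈ 0.8274 bits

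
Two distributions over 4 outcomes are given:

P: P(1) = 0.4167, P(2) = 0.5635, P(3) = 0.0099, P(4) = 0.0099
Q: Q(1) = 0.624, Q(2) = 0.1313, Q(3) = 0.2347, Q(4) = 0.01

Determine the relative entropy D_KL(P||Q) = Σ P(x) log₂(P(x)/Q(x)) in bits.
0.8961 bits

D_KL(P||Q) = Σ P(x) log₂(P(x)/Q(x))

Computing term by term:
  P(1)·log₂(P(1)/Q(1)) = 0.4167·log₂(0.4167/0.624) = -0.24274
  P(2)·log₂(P(2)/Q(2)) = 0.5635·log₂(0.5635/0.1313) = 1.18422
  P(3)·log₂(P(3)/Q(3)) = 0.0099·log₂(0.0099/0.2347) = -0.04522
  P(4)·log₂(P(4)/Q(4)) = 0.0099·log₂(0.0099/0.01) = -0.00014

D_KL(P||Q) = -0.24274 + 1.18422 - 0.04522 - 0.00014 = 0.89612 ≈ 0.8961 bits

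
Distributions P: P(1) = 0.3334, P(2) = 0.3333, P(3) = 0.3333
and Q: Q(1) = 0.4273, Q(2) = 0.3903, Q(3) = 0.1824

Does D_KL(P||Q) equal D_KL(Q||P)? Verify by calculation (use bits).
D_KL(P||Q) = 0.0946 bits, D_KL(Q||P) = 0.0832 bits. No — D_KL(P||Q) ≠ D_KL(Q||P) for this pair.

D_KL(P||Q) = Σ P(x) log₂(P(x)/Q(x))

Computing term by term:
  P(1)·log₂(P(1)/Q(1)) = 0.3334·log₂(0.3334/0.4273) = -0.11936
  P(2)·log₂(P(2)/Q(2)) = 0.3333·log₂(0.3333/0.3903) = -0.07591
  P(3)·log₂(P(3)/Q(3)) = 0.3333·log₂(0.3333/0.1824) = 0.28988

D_KL(P||Q) = -0.11936 - 0.07591 + 0.28988 = 0.09461 ≈ 0.0946 bits

D_KL(Q||P) = Σ Q(x) log₂(Q(x)/P(x))

Computing term by term:
  Q(1)·log₂(Q(1)/P(1)) = 0.4273·log₂(0.4273/0.3334) = 0.15297
  Q(2)·log₂(Q(2)/P(2)) = 0.3903·log₂(0.3903/0.3333) = 0.08890
  Q(3)·log₂(Q(3)/P(3)) = 0.1824·log₂(0.1824/0.3333) = -0.15864

D_KL(Q||P) = 0.15297 + 0.08890 - 0.15864 = 0.08323 ≈ 0.0832 bits

These are NOT equal (difference: 0.0114 bits). KL divergence is asymmetric: D_KL(P||Q) ≠ D_KL(Q||P) in general.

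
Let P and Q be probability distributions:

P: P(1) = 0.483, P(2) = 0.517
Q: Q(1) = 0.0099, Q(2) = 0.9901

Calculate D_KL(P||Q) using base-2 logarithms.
2.2242 bits

D_KL(P||Q) = Σ P(x) log₂(P(x)/Q(x))

Computing term by term:
  P(1)·log₂(P(1)/Q(1)) = 0.483·log₂(0.483/0.0099) = 2.70888
  P(2)·log₂(P(2)/Q(2)) = 0.517·log₂(0.517/0.9901) = -0.48464

D_KL(P||Q) = 2.70888 - 0.48464 = 2.22424 ≈ 2.2242 bits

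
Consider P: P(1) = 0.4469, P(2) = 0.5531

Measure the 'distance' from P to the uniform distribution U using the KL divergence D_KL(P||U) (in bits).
0.0082 bits

U(i) = 1/2 for all i

D_KL(P||U) = Σ P(x) log₂(P(x) / (1/2))
           = Σ P(x) log₂(P(x)) + log₂(2)
           = log₂(2) - H(P)

H(P) = -Σ P(x) log₂(P(x)):
  -P(1)·log₂(P(1)) = -(0.4469)·log₂(0.4469) = 0.51929
  -P(2)·log₂(P(2)) = -(0.5531)·log₂(0.5531) = 0.47256
H(P) = 0.51929 + 0.47256 = 0.99185 bits

log₂(2) = 1.00000 bits

D_KL(P||U) = 1.00000 - 0.99185 = 0.00815 ≈ 0.0082 bits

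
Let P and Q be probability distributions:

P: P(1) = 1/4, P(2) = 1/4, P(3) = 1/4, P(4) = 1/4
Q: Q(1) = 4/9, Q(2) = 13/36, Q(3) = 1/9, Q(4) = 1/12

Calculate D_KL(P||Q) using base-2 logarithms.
0.3486 bits

D_KL(P||Q) = Σ P(x) log₂(P(x)/Q(x))

Computing term by term:
  P(1)·log₂(P(1)/Q(1)) = (1/4)·log₂((1/4)/(4/9)) = -0.20752
  P(2)·log₂(P(2)/Q(2)) = (1/4)·log₂((1/4)/(13/36)) = -0.13263
  P(3)·log₂(P(3)/Q(3)) = (1/4)·log₂((1/4)/(1/9)) = 0.29248
  P(4)·log₂(P(4)/Q(4)) = (1/4)·log₂((1/4)/(1/12)) = 0.39624

D_KL(P||Q) = -0.20752 - 0.13263 + 0.29248 + 0.39624 = 0.34857 ≈ 0.3486 bits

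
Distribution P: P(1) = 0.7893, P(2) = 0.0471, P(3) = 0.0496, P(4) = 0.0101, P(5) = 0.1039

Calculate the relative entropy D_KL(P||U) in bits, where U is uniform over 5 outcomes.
1.2236 bits

U(i) = 1/5 for all i

D_KL(P||U) = Σ P(x) log₂(P(x) / (1/5))
           = Σ P(x) log₂(P(x)) + log₂(5)
           = log₂(5) - H(P)

H(P) = -Σ P(x) log₂(P(x)):
  -P(1)·log₂(P(1)) = -(0.7893)·log₂(0.7893) = 0.26943
  -P(2)·log₂(P(2)) = -(0.0471)·log₂(0.0471) = 0.20762
  -P(3)·log₂(P(3)) = -(0.0496)·log₂(0.0496) = 0.21494
  -P(4)·log₂(P(4)) = -(0.0101)·log₂(0.0101) = 0.06696
  -P(5)·log₂(P(5)) = -(0.1039)·log₂(0.1039) = 0.33941
H(P) = 0.26943 + 0.20762 + 0.21494 + 0.06696 + 0.33941 = 1.09836 bits

log₂(5) = 2.32193 bits

D_KL(P||U) = 2.32193 - 1.09836 = 1.22357 ≈ 1.2236 bits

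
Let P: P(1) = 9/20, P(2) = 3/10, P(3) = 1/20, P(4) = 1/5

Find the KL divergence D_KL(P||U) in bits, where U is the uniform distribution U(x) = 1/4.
0.2800 bits

U(i) = 1/4 for all i

D_KL(P||U) = Σ P(x) log₂(P(x) / (1/4))
           = Σ P(x) log₂(P(x)) + log₂(4)
           = log₂(4) - H(P)

H(P) = -Σ P(x) log₂(P(x)):
  -P(1)·log₂(P(1)) = -(9/20)·log₂(9/20) = 0.51840
  -P(2)·log₂(P(2)) = -(3/10)·log₂(3/10) = 0.52109
  -P(3)·log₂(P(3)) = -(1/20)·log₂(1/20) = 0.21610
  -P(4)·log₂(P(4)) = -(1/5)·log₂(1/5) = 0.46439
H(P) = 0.51840 + 0.52109 + 0.21610 + 0.46439 = 1.71998 bits

log₂(4) = 2.00000 bits

D_KL(P||U) = 2.00000 - 1.71998 = 0.28002 ≈ 0.2800 bits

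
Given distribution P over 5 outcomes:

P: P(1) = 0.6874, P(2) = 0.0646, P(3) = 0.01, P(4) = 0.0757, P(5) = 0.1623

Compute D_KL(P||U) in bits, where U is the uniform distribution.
0.9208 bits

U(i) = 1/5 for all i

D_KL(P||U) = Σ P(x) log₂(P(x) / (1/5))
           = Σ P(x) log₂(P(x)) + log₂(5)
           = log₂(5) - H(P)

H(P) = -Σ P(x) log₂(P(x)):
  -P(1)·log₂(P(1)) = -(0.6874)·log₂(0.6874) = 0.37173
  -P(2)·log₂(P(2)) = -(0.0646)·log₂(0.0646) = 0.25532
  -P(3)·log₂(P(3)) = -(0.01)·log₂(0.01) = 0.06644
  -P(4)·log₂(P(4)) = -(0.0757)·log₂(0.0757) = 0.28187
  -P(5)·log₂(P(5)) = -(0.1623)·log₂(0.1623) = 0.42576
H(P) = 0.37173 + 0.25532 + 0.06644 + 0.28187 + 0.42576 = 1.40112 bits

log₂(5) = 2.32193 bits

D_KL(P||U) = 2.32193 - 1.40112 = 0.92081 ≈ 0.9208 bits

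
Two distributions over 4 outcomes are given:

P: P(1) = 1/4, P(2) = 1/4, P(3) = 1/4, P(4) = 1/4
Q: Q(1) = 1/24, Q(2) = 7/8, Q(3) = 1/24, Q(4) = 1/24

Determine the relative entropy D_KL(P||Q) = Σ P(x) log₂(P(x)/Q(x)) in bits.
1.4869 bits

D_KL(P||Q) = Σ P(x) log₂(P(x)/Q(x))

Computing term by term:
  P(1)·log₂(P(1)/Q(1)) = (1/4)·log₂((1/4)/(1/24)) = 0.64624
  P(2)·log₂(P(2)/Q(2)) = (1/4)·log₂((1/4)/(7/8)) = -0.45184
  P(3)·log₂(P(3)/Q(3)) = (1/4)·log₂((1/4)/(1/24)) = 0.64624
  P(4)·log₂(P(4)/Q(4)) = (1/4)·log₂((1/4)/(1/24)) = 0.64624

D_KL(P||Q) = 0.64624 - 0.45184 + 0.64624 + 0.64624 = 1.48688 ≈ 1.4869 bits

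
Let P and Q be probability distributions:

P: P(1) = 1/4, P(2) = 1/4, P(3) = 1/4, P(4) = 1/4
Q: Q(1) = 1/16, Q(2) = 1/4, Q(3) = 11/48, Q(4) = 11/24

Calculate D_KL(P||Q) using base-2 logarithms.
0.3128 bits

D_KL(P||Q) = Σ P(x) log₂(P(x)/Q(x))

Computing term by term:
  P(1)·log₂(P(1)/Q(1)) = (1/4)·log₂((1/4)/(1/16)) = 0.50000
  P(2)·log₂(P(2)/Q(2)) = (1/4)·log₂((1/4)/(1/4)) = 0.00000
  P(3)·log₂(P(3)/Q(3)) = (1/4)·log₂((1/4)/(11/48)) = 0.03138
  P(4)·log₂(P(4)/Q(4)) = (1/4)·log₂((1/4)/(11/24)) = -0.21862

D_KL(P||Q) = 0.50000 + 0.00000 + 0.03138 - 0.21862 = 0.31276 ≈ 0.3128 bits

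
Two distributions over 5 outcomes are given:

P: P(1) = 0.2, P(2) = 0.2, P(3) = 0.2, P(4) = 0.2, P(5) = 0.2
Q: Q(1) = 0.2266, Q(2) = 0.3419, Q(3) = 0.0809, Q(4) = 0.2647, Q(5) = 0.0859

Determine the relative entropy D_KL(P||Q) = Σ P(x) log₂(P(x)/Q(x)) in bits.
0.2334 bits

D_KL(P||Q) = Σ P(x) log₂(P(x)/Q(x))

Computing term by term:
  P(1)·log₂(P(1)/Q(1)) = 0.2·log₂(0.2/0.2266) = -0.03603
  P(2)·log₂(P(2)/Q(2)) = 0.2·log₂(0.2/0.3419) = -0.15471
  P(3)·log₂(P(3)/Q(3)) = 0.2·log₂(0.2/0.0809) = 0.26116
  P(4)·log₂(P(4)/Q(4)) = 0.2·log₂(0.2/0.2647) = -0.08087
  P(5)·log₂(P(5)/Q(5)) = 0.2·log₂(0.2/0.0859) = 0.24385

D_KL(P||Q) = -0.03603 - 0.15471 + 0.26116 - 0.08087 + 0.24385 = 0.23340 ≈ 0.2334 bits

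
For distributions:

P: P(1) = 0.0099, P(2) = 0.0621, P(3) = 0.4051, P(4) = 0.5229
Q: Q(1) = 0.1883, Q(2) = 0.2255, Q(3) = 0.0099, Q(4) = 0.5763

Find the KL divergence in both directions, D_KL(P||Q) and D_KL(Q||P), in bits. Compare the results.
D_KL(P||Q) = 1.9382 bits, D_KL(Q||P) = 1.2475 bits. D_KL(P||Q) is larger than D_KL(Q||P) by 0.6907 bits; the two directions differ.

D_KL(P||Q) = Σ P(x) log₂(P(x)/Q(x))

Computing term by term:
  P(1)·log₂(P(1)/Q(1)) = 0.0099·log₂(0.0099/0.1883) = -0.04207
  P(2)·log₂(P(2)/Q(2)) = 0.0621·log₂(0.0621/0.2255) = -0.11553
  P(3)·log₂(P(3)/Q(3)) = 0.4051·log₂(0.4051/0.0099) = 2.16919
  P(4)·log₂(P(4)/Q(4)) = 0.5229·log₂(0.5229/0.5763) = -0.07336

D_KL(P||Q) = -0.04207 - 0.11553 + 2.16919 - 0.07336 = 1.93823 ≈ 1.9382 bits

D_KL(Q||P) = Σ Q(x) log₂(Q(x)/P(x))

Computing term by term:
  Q(1)·log₂(Q(1)/P(1)) = 0.1883·log₂(0.1883/0.0099) = 0.80017
  Q(2)·log₂(Q(2)/P(2)) = 0.2255·log₂(0.2255/0.0621) = 0.41953
  Q(3)·log₂(Q(3)/P(3)) = 0.0099·log₂(0.0099/0.4051) = -0.05301
  Q(4)·log₂(Q(4)/P(4)) = 0.5763·log₂(0.5763/0.5229) = 0.08085

D_KL(Q||P) = 0.80017 + 0.41953 - 0.05301 + 0.08085 = 1.24754 ≈ 1.2475 bits

These are NOT equal (difference: 0.6907 bits). KL divergence is asymmetric: D_KL(P||Q) ≠ D_KL(Q||P) in general.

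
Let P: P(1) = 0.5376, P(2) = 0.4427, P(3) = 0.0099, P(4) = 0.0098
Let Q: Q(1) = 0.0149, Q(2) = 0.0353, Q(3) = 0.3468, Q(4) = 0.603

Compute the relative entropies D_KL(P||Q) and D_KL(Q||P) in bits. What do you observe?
D_KL(P||Q) = 4.2873 bits, D_KL(Q||P) = 5.1572 bits. The two directions give different values (D_KL(Q||P) exceeds D_KL(P||Q) by 0.8699 bits): KL divergence is asymmetric.

D_KL(P||Q) = Σ P(x) log₂(P(x)/Q(x))

Computing term by term:
  P(1)·log₂(P(1)/Q(1)) = 0.5376·log₂(0.5376/0.0149) = 2.78108
  P(2)·log₂(P(2)/Q(2)) = 0.4427·log₂(0.4427/0.0353) = 1.61523
  P(3)·log₂(P(3)/Q(3)) = 0.0099·log₂(0.0099/0.3468) = -0.05079
  P(4)·log₂(P(4)/Q(4)) = 0.0098·log₂(0.0098/0.603) = -0.05824

D_KL(P||Q) = 2.78108 + 1.61523 - 0.05079 - 0.05824 = 4.28728 ≈ 4.2873 bits

D_KL(Q||P) = Σ Q(x) log₂(Q(x)/P(x))

Computing term by term:
  Q(1)·log₂(Q(1)/P(1)) = 0.0149·log₂(0.0149/0.5376) = -0.07708
  Q(2)·log₂(Q(2)/P(2)) = 0.0353·log₂(0.0353/0.4427) = -0.12880
  Q(3)·log₂(Q(3)/P(3)) = 0.3468·log₂(0.3468/0.0099) = 1.77927
  Q(4)·log₂(Q(4)/P(4)) = 0.603·log₂(0.603/0.0098) = 3.58377

D_KL(Q||P) = -0.07708 - 0.12880 + 1.77927 + 3.58377 = 5.15716 ≈ 5.1572 bits

These are NOT equal (difference: 0.8699 bits). KL divergence is asymmetric: D_KL(P||Q) ≠ D_KL(Q||P) in general.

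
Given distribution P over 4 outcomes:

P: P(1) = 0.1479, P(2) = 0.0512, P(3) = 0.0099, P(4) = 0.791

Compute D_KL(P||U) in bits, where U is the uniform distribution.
1.0392 bits

U(i) = 1/4 for all i

D_KL(P||U) = Σ P(x) log₂(P(x) / (1/4))
           = Σ P(x) log₂(P(x)) + log₂(4)
           = log₂(4) - H(P)

H(P) = -Σ P(x) log₂(P(x)):
  -P(1)·log₂(P(1)) = -(0.1479)·log₂(0.1479) = 0.40781
  -P(2)·log₂(P(2)) = -(0.0512)·log₂(0.0512) = 0.21953
  -P(3)·log₂(P(3)) = -(0.0099)·log₂(0.0099) = 0.06592
  -P(4)·log₂(P(4)) = -(0.791)·log₂(0.791) = 0.26756
H(P) = 0.40781 + 0.21953 + 0.06592 + 0.26756 = 0.96082 bits

log₂(4) = 2.00000 bits

D_KL(P||U) = 2.00000 - 0.96082 = 1.03918 ≈ 1.0392 bits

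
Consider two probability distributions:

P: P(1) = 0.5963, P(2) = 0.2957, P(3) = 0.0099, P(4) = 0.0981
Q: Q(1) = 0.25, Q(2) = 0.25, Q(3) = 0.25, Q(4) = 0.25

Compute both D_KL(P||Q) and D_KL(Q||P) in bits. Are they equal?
D_KL(P||Q) = 0.6409 bits, D_KL(Q||P) = 1.1279 bits. No, they are not equal.

D_KL(P||Q) = Σ P(x) log₂(P(x)/Q(x))

Computing term by term:
  P(1)·log₂(P(1)/Q(1)) = 0.5963·log₂(0.5963/0.25) = 0.74783
  P(2)·log₂(P(2)/Q(2)) = 0.2957·log₂(0.2957/0.25) = 0.07162
  P(3)·log₂(P(3)/Q(3)) = 0.0099·log₂(0.0099/0.25) = -0.04612
  P(4)·log₂(P(4)/Q(4)) = 0.0981·log₂(0.0981/0.25) = -0.13240

D_KL(P||Q) = 0.74783 + 0.07162 - 0.04612 - 0.13240 = 0.64093 ≈ 0.6409 bits

D_KL(Q||P) = Σ Q(x) log₂(Q(x)/P(x))

Computing term by term:
  Q(1)·log₂(Q(1)/P(1)) = 0.25·log₂(0.25/0.5963) = -0.31353
  Q(2)·log₂(Q(2)/P(2)) = 0.25·log₂(0.25/0.2957) = -0.06055
  Q(3)·log₂(Q(3)/P(3)) = 0.25·log₂(0.25/0.0099) = 1.16459
  Q(4)·log₂(Q(4)/P(4)) = 0.25·log₂(0.25/0.0981) = 0.33740

D_KL(Q||P) = -0.31353 - 0.06055 + 1.16459 + 0.33740 = 1.12791 ≈ 1.1279 bits

These are NOT equal (difference: 0.4870 bits). KL divergence is asymmetric: D_KL(P||Q) ≠ D_KL(Q||P) in general.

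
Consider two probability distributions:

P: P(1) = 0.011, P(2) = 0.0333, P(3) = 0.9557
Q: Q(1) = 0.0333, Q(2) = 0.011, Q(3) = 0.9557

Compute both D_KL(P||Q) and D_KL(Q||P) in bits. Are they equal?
D_KL(P||Q) = 0.0356 bits, D_KL(Q||P) = 0.0356 bits. Yes, in this case they are equal (although KL divergence is not symmetric in general).

D_KL(P||Q) = Σ P(x) log₂(P(x)/Q(x))

Computing term by term:
  P(1)·log₂(P(1)/Q(1)) = 0.011·log₂(0.011/0.0333) = -0.01758
  P(2)·log₂(P(2)/Q(2)) = 0.0333·log₂(0.0333/0.011) = 0.05321
  P(3)·log₂(P(3)/Q(3)) = 0.9557·log₂(0.9557/0.9557) = 0.00000

D_KL(P||Q) = -0.01758 + 0.05321 + 0.00000 = 0.03563 ≈ 0.0356 bits

D_KL(Q||P) = Σ Q(x) log₂(Q(x)/P(x))

Computing term by term:
  Q(1)·log₂(Q(1)/P(1)) = 0.0333·log₂(0.0333/0.011) = 0.05321
  Q(2)·log₂(Q(2)/P(2)) = 0.011·log₂(0.011/0.0333) = -0.01758
  Q(3)·log₂(Q(3)/P(3)) = 0.9557·log₂(0.9557/0.9557) = 0.00000

D_KL(Q||P) = 0.05321 - 0.01758 + 0.00000 = 0.03563 ≈ 0.0356 bits

These ARE equal here. Q is P with outcomes relabeled (Q(1) = P(2), Q(2) = P(1)) by a relabeling that is its own inverse, so the two sums contain exactly the same terms in a different order. This is a special case — KL divergence is not symmetric in general: D_KL(P||Q) ≠ D_KL(Q||P) for most P, Q.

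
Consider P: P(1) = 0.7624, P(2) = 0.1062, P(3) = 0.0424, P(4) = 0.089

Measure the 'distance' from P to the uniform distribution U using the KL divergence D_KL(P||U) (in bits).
0.8541 bits

U(i) = 1/4 for all i

D_KL(P||U) = Σ P(x) log₂(P(x) / (1/4))
           = Σ P(x) log₂(P(x)) + log₂(4)
           = log₂(4) - H(P)

H(P) = -Σ P(x) log₂(P(x)):
  -P(1)·log₂(P(1)) = -(0.7624)·log₂(0.7624) = 0.29839
  -P(2)·log₂(P(2)) = -(0.1062)·log₂(0.1062) = 0.34357
  -P(3)·log₂(P(3)) = -(0.0424)·log₂(0.0424) = 0.19334
  -P(4)·log₂(P(4)) = -(0.089)·log₂(0.089) = 0.31061
H(P) = 0.29839 + 0.34357 + 0.19334 + 0.31061 = 1.14591 bits

log₂(4) = 2.00000 bits

D_KL(P||U) = 2.00000 - 1.14591 = 0.85409 ≈ 0.8541 bits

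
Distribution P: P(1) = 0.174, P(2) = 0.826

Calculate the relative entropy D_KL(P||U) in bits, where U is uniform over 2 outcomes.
0.3332 bits

U(i) = 1/2 for all i

D_KL(P||U) = Σ P(x) log₂(P(x) / (1/2))
           = Σ P(x) log₂(P(x)) + log₂(2)
           = log₂(2) - H(P)

H(P) = -Σ P(x) log₂(P(x)):
  -P(1)·log₂(P(1)) = -(0.174)·log₂(0.174) = 0.43897
  -P(2)·log₂(P(2)) = -(0.826)·log₂(0.826) = 0.22780
H(P) = 0.43897 + 0.22780 = 0.66677 bits

log₂(2) = 1.00000 bits

D_KL(P||U) = 1.00000 - 0.66677 = 0.33323 ≈ 0.3332 bits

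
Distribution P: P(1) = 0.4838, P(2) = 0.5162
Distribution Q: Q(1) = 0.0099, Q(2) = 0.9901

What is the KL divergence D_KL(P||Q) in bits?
2.2295 bits

D_KL(P||Q) = Σ P(x) log₂(P(x)/Q(x))

Computing term by term:
  P(1)·log₂(P(1)/Q(1)) = 0.4838·log₂(0.4838/0.0099) = 2.71452
  P(2)·log₂(P(2)/Q(2)) = 0.5162·log₂(0.5162/0.9901) = -0.48504

D_KL(P||Q) = 2.71452 - 0.48504 = 2.22948 ≈ 2.2295 bits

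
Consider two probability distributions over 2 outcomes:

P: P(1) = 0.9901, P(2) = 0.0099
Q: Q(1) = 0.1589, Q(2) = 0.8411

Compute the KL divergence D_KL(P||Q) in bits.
2.5499 bits

D_KL(P||Q) = Σ P(x) log₂(P(x)/Q(x))

Computing term by term:
  P(1)·log₂(P(1)/Q(1)) = 0.9901·log₂(0.9901/0.1589) = 2.61332
  P(2)·log₂(P(2)/Q(2)) = 0.0099·log₂(0.0099/0.8411) = -0.06345

D_KL(P||Q) = 2.61332 - 0.06345 = 2.54987 ≈ 2.5499 bits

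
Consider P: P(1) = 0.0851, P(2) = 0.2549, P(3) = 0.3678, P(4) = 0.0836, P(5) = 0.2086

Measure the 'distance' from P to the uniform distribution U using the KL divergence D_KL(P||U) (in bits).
0.2150 bits

U(i) = 1/5 for all i

D_KL(P||U) = Σ P(x) log₂(P(x) / (1/5))
           = Σ P(x) log₂(P(x)) + log₂(5)
           = log₂(5) - H(P)

H(P) = -Σ P(x) log₂(P(x)):
  -P(1)·log₂(P(1)) = -(0.0851)·log₂(0.0851) = 0.30250
  -P(2)·log₂(P(2)) = -(0.2549)·log₂(0.2549) = 0.50266
  -P(3)·log₂(P(3)) = -(0.3678)·log₂(0.3678) = 0.53074
  -P(4)·log₂(P(4)) = -(0.0836)·log₂(0.0836) = 0.29932
  -P(5)·log₂(P(5)) = -(0.2086)·log₂(0.2086) = 0.47168
H(P) = 0.30250 + 0.50266 + 0.53074 + 0.29932 + 0.47168 = 2.10690 bits

log₂(5) = 2.32193 bits

D_KL(P||U) = 2.32193 - 2.10690 = 0.21503 ≈ 0.2150 bits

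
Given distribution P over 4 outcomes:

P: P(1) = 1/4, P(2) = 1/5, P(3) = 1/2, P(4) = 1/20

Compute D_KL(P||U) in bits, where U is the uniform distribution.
0.3195 bits

U(i) = 1/4 for all i

D_KL(P||U) = Σ P(x) log₂(P(x) / (1/4))
           = Σ P(x) log₂(P(x)) + log₂(4)
           = log₂(4) - H(P)

H(P) = -Σ P(x) log₂(P(x)):
  -P(1)·log₂(P(1)) = -(1/4)·log₂(1/4) = 0.50000
  -P(2)·log₂(P(2)) = -(1/5)·log₂(1/5) = 0.46439
  -P(3)·log₂(P(3)) = -(1/2)·log₂(1/2) = 0.50000
  -P(4)·log₂(P(4)) = -(1/20)·log₂(1/20) = 0.21610
H(P) = 0.50000 + 0.46439 + 0.50000 + 0.21610 = 1.68049 bits

log₂(4) = 2.00000 bits

D_KL(P||U) = 2.00000 - 1.68049 = 0.31951 ≈ 0.3195 bits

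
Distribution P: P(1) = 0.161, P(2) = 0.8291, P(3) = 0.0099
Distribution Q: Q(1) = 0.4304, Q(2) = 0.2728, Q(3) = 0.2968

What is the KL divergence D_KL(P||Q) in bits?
1.0527 bits

D_KL(P||Q) = Σ P(x) log₂(P(x)/Q(x))

Computing term by term:
  P(1)·log₂(P(1)/Q(1)) = 0.161·log₂(0.161/0.4304) = -0.22840
  P(2)·log₂(P(2)/Q(2)) = 0.8291·log₂(0.8291/0.2728) = 1.32963
  P(3)·log₂(P(3)/Q(3)) = 0.0099·log₂(0.0099/0.2968) = -0.04857

D_KL(P||Q) = -0.22840 + 1.32963 - 0.04857 = 1.05266 ≈ 1.0527 bits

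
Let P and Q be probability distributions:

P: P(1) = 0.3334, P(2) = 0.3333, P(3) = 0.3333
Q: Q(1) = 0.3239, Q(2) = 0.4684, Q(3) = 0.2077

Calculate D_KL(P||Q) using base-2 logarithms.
0.0777 bits

D_KL(P||Q) = Σ P(x) log₂(P(x)/Q(x))

Computing term by term:
  P(1)·log₂(P(1)/Q(1)) = 0.3334·log₂(0.3334/0.3239) = 0.01390
  P(2)·log₂(P(2)/Q(2)) = 0.3333·log₂(0.3333/0.4684) = -0.16362
  P(3)·log₂(P(3)/Q(3)) = 0.3333·log₂(0.3333/0.2077) = 0.22742

D_KL(P||Q) = 0.01390 - 0.16362 + 0.22742 = 0.07770 ≈ 0.0777 bits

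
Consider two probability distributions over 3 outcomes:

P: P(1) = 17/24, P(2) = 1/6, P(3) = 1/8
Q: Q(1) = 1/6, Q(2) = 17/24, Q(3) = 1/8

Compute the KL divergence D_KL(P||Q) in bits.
1.1307 bits

D_KL(P||Q) = Σ P(x) log₂(P(x)/Q(x))

Computing term by term:
  P(1)·log₂(P(1)/Q(1)) = (17/24)·log₂((17/24)/(1/6)) = 1.47862
  P(2)·log₂(P(2)/Q(2)) = (1/6)·log₂((1/6)/(17/24)) = -0.34791
  P(3)·log₂(P(3)/Q(3)) = (1/8)·log₂((1/8)/(1/8)) = 0.00000

D_KL(P||Q) = 1.47862 - 0.34791 + 0.00000 = 1.13071 ≈ 1.1307 bits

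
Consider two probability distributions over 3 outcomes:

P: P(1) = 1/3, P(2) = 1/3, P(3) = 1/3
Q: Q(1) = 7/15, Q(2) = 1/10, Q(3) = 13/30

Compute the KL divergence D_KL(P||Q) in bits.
0.2910 bits

D_KL(P||Q) = Σ P(x) log₂(P(x)/Q(x))

Computing term by term:
  P(1)·log₂(P(1)/Q(1)) = (1/3)·log₂((1/3)/(7/15)) = -0.16181
  P(2)·log₂(P(2)/Q(2)) = (1/3)·log₂((1/3)/(1/10)) = 0.57899
  P(3)·log₂(P(3)/Q(3)) = (1/3)·log₂((1/3)/(13/30)) = -0.12617

D_KL(P||Q) = -0.16181 + 0.57899 - 0.12617 = 0.29101 ≈ 0.2910 bits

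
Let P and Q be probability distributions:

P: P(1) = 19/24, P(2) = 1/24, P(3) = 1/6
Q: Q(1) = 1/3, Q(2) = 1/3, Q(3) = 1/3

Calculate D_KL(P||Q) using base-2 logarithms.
0.6963 bits

D_KL(P||Q) = Σ P(x) log₂(P(x)/Q(x))

Computing term by term:
  P(1)·log₂(P(1)/Q(1)) = (19/24)·log₂((19/24)/(1/3)) = 0.98794
  P(2)·log₂(P(2)/Q(2)) = (1/24)·log₂((1/24)/(1/3)) = -0.12500
  P(3)·log₂(P(3)/Q(3)) = (1/6)·log₂((1/6)/(1/3)) = -0.16667

D_KL(P||Q) = 0.98794 - 0.12500 - 0.16667 = 0.69627 ≈ 0.6963 bits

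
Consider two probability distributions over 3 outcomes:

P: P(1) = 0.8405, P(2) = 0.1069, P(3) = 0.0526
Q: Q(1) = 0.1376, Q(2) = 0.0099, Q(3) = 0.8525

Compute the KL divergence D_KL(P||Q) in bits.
2.3499 bits

D_KL(P||Q) = Σ P(x) log₂(P(x)/Q(x))

Computing term by term:
  P(1)·log₂(P(1)/Q(1)) = 0.8405·log₂(0.8405/0.1376) = 2.19435
  P(2)·log₂(P(2)/Q(2)) = 0.1069·log₂(0.1069/0.0099) = 0.36695
  P(3)·log₂(P(3)/Q(3)) = 0.0526·log₂(0.0526/0.8525) = -0.21138

D_KL(P||Q) = 2.19435 + 0.36695 - 0.21138 = 2.34992 ≈ 2.3499 bits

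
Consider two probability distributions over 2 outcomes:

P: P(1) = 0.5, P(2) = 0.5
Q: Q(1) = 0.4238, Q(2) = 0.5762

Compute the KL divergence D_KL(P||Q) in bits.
0.0170 bits

D_KL(P||Q) = Σ P(x) log₂(P(x)/Q(x))

Computing term by term:
  P(1)·log₂(P(1)/Q(1)) = 0.5·log₂(0.5/0.4238) = 0.11927
  P(2)·log₂(P(2)/Q(2)) = 0.5·log₂(0.5/0.5762) = -0.10232

D_KL(P||Q) = 0.11927 - 0.10232 = 0.01695 ≈ 0.0170 bits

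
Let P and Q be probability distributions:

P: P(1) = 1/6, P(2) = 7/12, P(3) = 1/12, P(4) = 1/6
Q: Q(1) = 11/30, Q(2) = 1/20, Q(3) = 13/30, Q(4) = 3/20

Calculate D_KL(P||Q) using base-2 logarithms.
1.7051 bits

D_KL(P||Q) = Σ P(x) log₂(P(x)/Q(x))

Computing term by term:
  P(1)·log₂(P(1)/Q(1)) = (1/6)·log₂((1/6)/(11/30)) = -0.18958
  P(2)·log₂(P(2)/Q(2)) = (7/12)·log₂((7/12)/(1/20)) = 2.06752
  P(3)·log₂(P(3)/Q(3)) = (1/12)·log₂((1/12)/(13/30)) = -0.19821
  P(4)·log₂(P(4)/Q(4)) = (1/6)·log₂((1/6)/(3/20)) = 0.02533

D_KL(P||Q) = -0.18958 + 2.06752 - 0.19821 + 0.02533 = 1.70506 ≈ 1.7051 bits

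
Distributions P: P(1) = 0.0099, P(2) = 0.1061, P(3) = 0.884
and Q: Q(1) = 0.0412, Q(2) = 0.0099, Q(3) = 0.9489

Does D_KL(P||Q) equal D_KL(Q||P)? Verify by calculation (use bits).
D_KL(P||Q) = 0.2523 bits, D_KL(Q||P) = 0.1479 bits. No — D_KL(P||Q) ≠ D_KL(Q||P) for this pair.

D_KL(P||Q) = Σ P(x) log₂(P(x)/Q(x))

Computing term by term:
  P(1)·log₂(P(1)/Q(1)) = 0.0099·log₂(0.0099/0.0412) = -0.02037
  P(2)·log₂(P(2)/Q(2)) = 0.1061·log₂(0.1061/0.0099) = 0.36306
  P(3)·log₂(P(3)/Q(3)) = 0.884·log₂(0.884/0.9489) = -0.09035

D_KL(P||Q) = -0.02037 + 0.36306 - 0.09035 = 0.25234 ≈ 0.2523 bits

D_KL(Q||P) = Σ Q(x) log₂(Q(x)/P(x))

Computing term by term:
  Q(1)·log₂(Q(1)/P(1)) = 0.0412·log₂(0.0412/0.0099) = 0.08475
  Q(2)·log₂(Q(2)/P(2)) = 0.0099·log₂(0.0099/0.1061) = -0.03388
  Q(3)·log₂(Q(3)/P(3)) = 0.9489·log₂(0.9489/0.884) = 0.09699

D_KL(Q||P) = 0.08475 - 0.03388 + 0.09699 = 0.14786 ≈ 0.1479 bits

These are NOT equal (difference: 0.1044 bits). KL divergence is asymmetric: D_KL(P||Q) ≠ D_KL(Q||P) in general.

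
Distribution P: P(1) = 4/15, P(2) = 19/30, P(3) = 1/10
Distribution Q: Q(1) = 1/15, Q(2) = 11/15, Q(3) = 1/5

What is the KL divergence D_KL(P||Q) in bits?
0.2994 bits

D_KL(P||Q) = Σ P(x) log₂(P(x)/Q(x))

Computing term by term:
  P(1)·log₂(P(1)/Q(1)) = (4/15)·log₂((4/15)/(1/15)) = 0.53333
  P(2)·log₂(P(2)/Q(2)) = (19/30)·log₂((19/30)/(11/15)) = -0.13395
  P(3)·log₂(P(3)/Q(3)) = (1/10)·log₂((1/10)/(1/5)) = -0.10000

D_KL(P||Q) = 0.53333 - 0.13395 - 0.10000 = 0.29938 ≈ 0.2994 bits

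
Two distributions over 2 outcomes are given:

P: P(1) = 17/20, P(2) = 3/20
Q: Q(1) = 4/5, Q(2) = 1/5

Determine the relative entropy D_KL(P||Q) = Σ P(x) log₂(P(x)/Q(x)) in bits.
0.0121 bits

D_KL(P||Q) = Σ P(x) log₂(P(x)/Q(x))

Computing term by term:
  P(1)·log₂(P(1)/Q(1)) = (17/20)·log₂((17/20)/(4/5)) = 0.07434
  P(2)·log₂(P(2)/Q(2)) = (3/20)·log₂((3/20)/(1/5)) = -0.06226

D_KL(P||Q) = 0.07434 - 0.06226 = 0.01208 ≈ 0.0121 bits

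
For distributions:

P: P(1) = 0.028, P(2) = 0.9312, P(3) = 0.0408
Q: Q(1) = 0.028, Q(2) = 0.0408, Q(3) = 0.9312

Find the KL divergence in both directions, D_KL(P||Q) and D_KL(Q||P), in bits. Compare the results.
D_KL(P||Q) = 4.0179 bits, D_KL(Q||P) = 4.0179 bits. The two directions give exactly the same value for this pair.

D_KL(P||Q) = Σ P(x) log₂(P(x)/Q(x))

Computing term by term:
  P(1)·log₂(P(1)/Q(1)) = 0.028·log₂(0.028/0.028) = 0.00000
  P(2)·log₂(P(2)/Q(2)) = 0.9312·log₂(0.9312/0.0408) = 4.20199
  P(3)·log₂(P(3)/Q(3)) = 0.0408·log₂(0.0408/0.9312) = -0.18411

D_KL(P||Q) = 0.00000 + 4.20199 - 0.18411 = 4.01788 ≈ 4.0179 bits

D_KL(Q||P) = Σ Q(x) log₂(Q(x)/P(x))

Computing term by term:
  Q(1)·log₂(Q(1)/P(1)) = 0.028·log₂(0.028/0.028) = 0.00000
  Q(2)·log₂(Q(2)/P(2)) = 0.0408·log₂(0.0408/0.9312) = -0.18411
  Q(3)·log₂(Q(3)/P(3)) = 0.9312·log₂(0.9312/0.0408) = 4.20199

D_KL(Q||P) = 0.00000 - 0.18411 + 4.20199 = 4.01788 ≈ 4.0179 bits

These ARE equal here. Q is P with outcomes relabeled (Q(2) = P(3), Q(3) = P(2)) by a relabeling that is its own inverse, so the two sums contain exactly the same terms in a different order. This is a special case — KL divergence is not symmetric in general: D_KL(P||Q) ≠ D_KL(Q||P) for most P, Q.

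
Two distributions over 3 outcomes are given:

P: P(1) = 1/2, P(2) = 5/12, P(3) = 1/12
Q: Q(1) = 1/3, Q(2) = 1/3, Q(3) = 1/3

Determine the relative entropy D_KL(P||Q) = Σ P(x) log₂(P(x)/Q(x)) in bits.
0.2600 bits

D_KL(P||Q) = Σ P(x) log₂(P(x)/Q(x))

Computing term by term:
  P(1)·log₂(P(1)/Q(1)) = (1/2)·log₂((1/2)/(1/3)) = 0.29248
  P(2)·log₂(P(2)/Q(2)) = (5/12)·log₂((5/12)/(1/3)) = 0.13414
  P(3)·log₂(P(3)/Q(3)) = (1/12)·log₂((1/12)/(1/3)) = -0.16667

D_KL(P||Q) = 0.29248 + 0.13414 - 0.16667 = 0.25995 ≈ 0.2600 bits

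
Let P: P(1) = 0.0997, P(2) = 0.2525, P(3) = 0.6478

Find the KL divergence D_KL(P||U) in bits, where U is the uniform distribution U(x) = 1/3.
0.3462 bits

U(i) = 1/3 for all i

D_KL(P||U) = Σ P(x) log₂(P(x) / (1/3))
           = Σ P(x) log₂(P(x)) + log₂(3)
           = log₂(3) - H(P)

H(P) = -Σ P(x) log₂(P(x)):
  -P(1)·log₂(P(1)) = -(0.0997)·log₂(0.0997) = 0.33163
  -P(2)·log₂(P(2)) = -(0.2525)·log₂(0.2525) = 0.50138
  -P(3)·log₂(P(3)) = -(0.6478)·log₂(0.6478) = 0.40577
H(P) = 0.33163 + 0.50138 + 0.40577 = 1.23878 bits

log₂(3) = 1.58496 bits

D_KL(P||U) = 1.58496 - 1.23878 = 0.34618 ≈ 0.3462 bits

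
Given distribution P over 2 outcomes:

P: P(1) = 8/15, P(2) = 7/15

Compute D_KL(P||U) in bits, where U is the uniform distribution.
0.0032 bits

U(i) = 1/2 for all i

D_KL(P||U) = Σ P(x) log₂(P(x) / (1/2))
           = Σ P(x) log₂(P(x)) + log₂(2)
           = log₂(2) - H(P)

H(P) = -Σ P(x) log₂(P(x)):
  -P(1)·log₂(P(1)) = -(8/15)·log₂(8/15) = 0.48367
  -P(2)·log₂(P(2)) = -(7/15)·log₂(7/15) = 0.51312
H(P) = 0.48367 + 0.51312 = 0.99679 bits

log₂(2) = 1.00000 bits

D_KL(P||U) = 1.00000 - 0.99679 = 0.00321 ≈ 0.0032 bits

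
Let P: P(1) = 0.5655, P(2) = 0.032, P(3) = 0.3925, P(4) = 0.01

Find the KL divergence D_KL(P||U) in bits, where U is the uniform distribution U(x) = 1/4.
0.7800 bits

U(i) = 1/4 for all i

D_KL(P||U) = Σ P(x) log₂(P(x) / (1/4))
           = Σ P(x) log₂(P(x)) + log₂(4)
           = log₂(4) - H(P)

H(P) = -Σ P(x) log₂(P(x)):
  -P(1)·log₂(P(1)) = -(0.5655)·log₂(0.5655) = 0.46507
  -P(2)·log₂(P(2)) = -(0.032)·log₂(0.032) = 0.15891
  -P(3)·log₂(P(3)) = -(0.3925)·log₂(0.3925) = 0.52957
  -P(4)·log₂(P(4)) = -(0.01)·log₂(0.01) = 0.06644
H(P) = 0.46507 + 0.15891 + 0.52957 + 0.06644 = 1.21999 bits

log₂(4) = 2.00000 bits

D_KL(P||U) = 2.00000 - 1.21999 = 0.78001 ≈ 0.7800 bits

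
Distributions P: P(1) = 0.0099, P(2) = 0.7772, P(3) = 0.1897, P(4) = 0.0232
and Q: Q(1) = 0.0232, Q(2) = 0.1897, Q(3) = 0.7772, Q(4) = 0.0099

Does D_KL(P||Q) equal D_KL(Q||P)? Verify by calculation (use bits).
D_KL(P||Q) = 1.2116 bits, D_KL(Q||P) = 1.2116 bits. Yes — for this pair D_KL(P||Q) = D_KL(Q||P).

D_KL(P||Q) = Σ P(x) log₂(P(x)/Q(x))

Computing term by term:
  P(1)·log₂(P(1)/Q(1)) = 0.0099·log₂(0.0099/0.0232) = -0.01216
  P(2)·log₂(P(2)/Q(2)) = 0.7772·log₂(0.7772/0.1897) = 1.58126
  P(3)·log₂(P(3)/Q(3)) = 0.1897·log₂(0.1897/0.7772) = -0.38596
  P(4)·log₂(P(4)/Q(4)) = 0.0232·log₂(0.0232/0.0099) = 0.02850

D_KL(P||Q) = -0.01216 + 1.58126 - 0.38596 + 0.02850 = 1.21164 ≈ 1.2116 bits

D_KL(Q||P) = Σ Q(x) log₂(Q(x)/P(x))

Computing term by term:
  Q(1)·log₂(Q(1)/P(1)) = 0.0232·log₂(0.0232/0.0099) = 0.02850
  Q(2)·log₂(Q(2)/P(2)) = 0.1897·log₂(0.1897/0.7772) = -0.38596
  Q(3)·log₂(Q(3)/P(3)) = 0.7772·log₂(0.7772/0.1897) = 1.58126
  Q(4)·log₂(Q(4)/P(4)) = 0.0099·log₂(0.0099/0.0232) = -0.01216

D_KL(Q||P) = 0.02850 - 0.38596 + 1.58126 - 0.01216 = 1.21164 ≈ 1.2116 bits

These ARE equal here. Q is P with outcomes relabeled (Q(1) = P(4), Q(2) = P(3), Q(3) = P(2), Q(4) = P(1)) by a relabeling that is its own inverse, so the two sums contain exactly the same terms in a different order. This is a special case — KL divergence is not symmetric in general: D_KL(P||Q) ≠ D_KL(Q||P) for most P, Q.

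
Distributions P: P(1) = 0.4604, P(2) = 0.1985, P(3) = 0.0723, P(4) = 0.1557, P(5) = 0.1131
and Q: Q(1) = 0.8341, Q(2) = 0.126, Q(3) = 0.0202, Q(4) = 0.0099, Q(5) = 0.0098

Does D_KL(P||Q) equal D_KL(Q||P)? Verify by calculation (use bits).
D_KL(P||Q) = 0.8865 bits, D_KL(Q||P) = 0.5214 bits. No — D_KL(P||Q) ≠ D_KL(Q||P) for this pair.

D_KL(P||Q) = Σ P(x) log₂(P(x)/Q(x))

Computing term by term:
  P(1)·log₂(P(1)/Q(1)) = 0.4604·log₂(0.4604/0.8341) = -0.39472
  P(2)·log₂(P(2)/Q(2)) = 0.1985·log₂(0.1985/0.126) = 0.13016
  P(3)·log₂(P(3)/Q(3)) = 0.0723·log₂(0.0723/0.0202) = 0.13301
  P(4)·log₂(P(4)/Q(4)) = 0.1557·log₂(0.1557/0.0099) = 0.61894
  P(5)·log₂(P(5)/Q(5)) = 0.1131·log₂(0.1131/0.0098) = 0.39909

D_KL(P||Q) = -0.39472 + 0.13016 + 0.13301 + 0.61894 + 0.39909 = 0.88648 ≈ 0.8865 bits

D_KL(Q||P) = Σ Q(x) log₂(Q(x)/P(x))

Computing term by term:
  Q(1)·log₂(Q(1)/P(1)) = 0.8341·log₂(0.8341/0.4604) = 0.71510
  Q(2)·log₂(Q(2)/P(2)) = 0.126·log₂(0.126/0.1985) = -0.08262
  Q(3)·log₂(Q(3)/P(3)) = 0.0202·log₂(0.0202/0.0723) = -0.03716
  Q(4)·log₂(Q(4)/P(4)) = 0.0099·log₂(0.0099/0.1557) = -0.03935
  Q(5)·log₂(Q(5)/P(5)) = 0.0098·log₂(0.0098/0.1131) = -0.03458

D_KL(Q||P) = 0.71510 - 0.08262 - 0.03716 - 0.03935 - 0.03458 = 0.52139 ≈ 0.5214 bits

These are NOT equal (difference: 0.3651 bits). KL divergence is asymmetric: D_KL(P||Q) ≠ D_KL(Q||P) in general.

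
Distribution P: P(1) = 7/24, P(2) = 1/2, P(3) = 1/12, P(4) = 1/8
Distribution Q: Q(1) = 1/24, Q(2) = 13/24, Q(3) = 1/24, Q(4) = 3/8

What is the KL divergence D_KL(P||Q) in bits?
0.6463 bits

D_KL(P||Q) = Σ P(x) log₂(P(x)/Q(x))

Computing term by term:
  P(1)·log₂(P(1)/Q(1)) = (7/24)·log₂((7/24)/(1/24)) = 0.81881
  P(2)·log₂(P(2)/Q(2)) = (1/2)·log₂((1/2)/(13/24)) = -0.05774
  P(3)·log₂(P(3)/Q(3)) = (1/12)·log₂((1/12)/(1/24)) = 0.08333
  P(4)·log₂(P(4)/Q(4)) = (1/8)·log₂((1/8)/(3/8)) = -0.19812

D_KL(P||Q) = 0.81881 - 0.05774 + 0.08333 - 0.19812 = 0.64628 ≈ 0.6463 bits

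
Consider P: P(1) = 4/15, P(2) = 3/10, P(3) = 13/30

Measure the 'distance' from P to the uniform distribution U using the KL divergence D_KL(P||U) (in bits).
0.0326 bits

U(i) = 1/3 for all i

D_KL(P||U) = Σ P(x) log₂(P(x) / (1/3))
           = Σ P(x) log₂(P(x)) + log₂(3)
           = log₂(3) - H(P)

H(P) = -Σ P(x) log₂(P(x)):
  -P(1)·log₂(P(1)) = -(4/15)·log₂(4/15) = 0.50850
  -P(2)·log₂(P(2)) = -(3/10)·log₂(3/10) = 0.52109
  -P(3)·log₂(P(3)) = -(13/30)·log₂(13/30) = 0.52280
H(P) = 0.50850 + 0.52109 + 0.52280 = 1.55239 bits

log₂(3) = 1.58496 bits

D_KL(P||U) = 1.58496 - 1.55239 = 0.03257 ≈ 0.0326 bits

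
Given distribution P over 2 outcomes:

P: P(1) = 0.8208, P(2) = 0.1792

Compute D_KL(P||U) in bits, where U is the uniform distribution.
0.3217 bits

U(i) = 1/2 for all i

D_KL(P||U) = Σ P(x) log₂(P(x) / (1/2))
           = Σ P(x) log₂(P(x)) + log₂(2)
           = log₂(2) - H(P)

H(P) = -Σ P(x) log₂(P(x)):
  -P(1)·log₂(P(1)) = -(0.8208)·log₂(0.8208) = 0.23384
  -P(2)·log₂(P(2)) = -(0.1792)·log₂(0.1792) = 0.44448
H(P) = 0.23384 + 0.44448 = 0.67832 bits

log₂(2) = 1.00000 bits

D_KL(P||U) = 1.00000 - 0.67832 = 0.32168 ≈ 0.3217 bits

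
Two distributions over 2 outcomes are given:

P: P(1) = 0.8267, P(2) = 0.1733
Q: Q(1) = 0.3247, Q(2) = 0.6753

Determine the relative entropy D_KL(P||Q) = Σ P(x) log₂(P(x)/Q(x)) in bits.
0.7745 bits

D_KL(P||Q) = Σ P(x) log₂(P(x)/Q(x))

Computing term by term:
  P(1)·log₂(P(1)/Q(1)) = 0.8267·log₂(0.8267/0.3247) = 1.11460
  P(2)·log₂(P(2)/Q(2)) = 0.1733·log₂(0.1733/0.6753) = -0.34006

D_KL(P||Q) = 1.11460 - 0.34006 = 0.77454 ≈ 0.7745 bits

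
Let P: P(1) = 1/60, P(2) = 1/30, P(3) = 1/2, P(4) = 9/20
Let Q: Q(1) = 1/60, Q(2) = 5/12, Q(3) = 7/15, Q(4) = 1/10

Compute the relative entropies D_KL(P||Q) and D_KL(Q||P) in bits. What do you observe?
D_KL(P||Q) = 0.9048 bits, D_KL(Q||P) = 1.2548 bits. The two directions give different values (D_KL(Q||P) exceeds D_KL(P||Q) by 0.3500 bits): KL divergence is asymmetric.

D_KL(P||Q) = Σ P(x) log₂(P(x)/Q(x))

Computing term by term:
  P(1)·log₂(P(1)/Q(1)) = (1/60)·log₂((1/60)/(1/60)) = 0.00000
  P(2)·log₂(P(2)/Q(2)) = (1/30)·log₂((1/30)/(5/12)) = -0.12146
  P(3)·log₂(P(3)/Q(3)) = (1/2)·log₂((1/2)/(7/15)) = 0.04977
  P(4)·log₂(P(4)/Q(4)) = (9/20)·log₂((9/20)/(1/10)) = 0.97647

D_KL(P||Q) = 0.00000 - 0.12146 + 0.04977 + 0.97647 = 0.90478 ≈ 0.9048 bits

D_KL(Q||P) = Σ Q(x) log₂(Q(x)/P(x))

Computing term by term:
  Q(1)·log₂(Q(1)/P(1)) = (1/60)·log₂((1/60)/(1/60)) = 0.00000
  Q(2)·log₂(Q(2)/P(2)) = (5/12)·log₂((5/12)/(1/30)) = 1.51827
  Q(3)·log₂(Q(3)/P(3)) = (7/15)·log₂((7/15)/(1/2)) = -0.04645
  Q(4)·log₂(Q(4)/P(4)) = (1/10)·log₂((1/10)/(9/20)) = -0.21699

D_KL(Q||P) = 0.00000 + 1.51827 - 0.04645 - 0.21699 = 1.25483 ≈ 1.2548 bits

These are NOT equal (difference: 0.3500 bits). KL divergence is asymmetric: D_KL(P||Q) ≠ D_KL(Q||P) in general.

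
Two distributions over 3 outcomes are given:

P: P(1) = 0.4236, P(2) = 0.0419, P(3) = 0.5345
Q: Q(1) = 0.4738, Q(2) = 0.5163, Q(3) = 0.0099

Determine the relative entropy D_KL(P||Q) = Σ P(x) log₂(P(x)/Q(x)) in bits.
2.8556 bits

D_KL(P||Q) = Σ P(x) log₂(P(x)/Q(x))

Computing term by term:
  P(1)·log₂(P(1)/Q(1)) = 0.4236·log₂(0.4236/0.4738) = -0.06844
  P(2)·log₂(P(2)/Q(2)) = 0.0419·log₂(0.0419/0.5163) = -0.15181
  P(3)·log₂(P(3)/Q(3)) = 0.5345·log₂(0.5345/0.0099) = 3.07584

D_KL(P||Q) = -0.06844 - 0.15181 + 3.07584 = 2.85559 ≈ 2.8556 bits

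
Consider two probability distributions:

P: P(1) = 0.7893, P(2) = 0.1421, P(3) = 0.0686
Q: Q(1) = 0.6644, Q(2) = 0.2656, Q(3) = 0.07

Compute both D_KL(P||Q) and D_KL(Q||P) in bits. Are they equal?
D_KL(P||Q) = 0.0659 bits, D_KL(Q||P) = 0.0766 bits. No, they are not equal.

D_KL(P||Q) = Σ P(x) log₂(P(x)/Q(x))

Computing term by term:
  P(1)·log₂(P(1)/Q(1)) = 0.7893·log₂(0.7893/0.6644) = 0.19616
  P(2)·log₂(P(2)/Q(2)) = 0.1421·log₂(0.1421/0.2656) = -0.12822
  P(3)·log₂(P(3)/Q(3)) = 0.0686·log₂(0.0686/0.07) = -0.00200

D_KL(P||Q) = 0.19616 - 0.12822 - 0.00200 = 0.06594 ≈ 0.0659 bits

D_KL(Q||P) = Σ Q(x) log₂(Q(x)/P(x))

Computing term by term:
  Q(1)·log₂(Q(1)/P(1)) = 0.6644·log₂(0.6644/0.7893) = -0.16512
  Q(2)·log₂(Q(2)/P(2)) = 0.2656·log₂(0.2656/0.1421) = 0.23966
  Q(3)·log₂(Q(3)/P(3)) = 0.07·log₂(0.07/0.0686) = 0.00204

D_KL(Q||P) = -0.16512 + 0.23966 + 0.00204 = 0.07658 ≈ 0.0766 bits

These are NOT equal (difference: 0.0107 bits). KL divergence is asymmetric: D_KL(P||Q) ≠ D_KL(Q||P) in general.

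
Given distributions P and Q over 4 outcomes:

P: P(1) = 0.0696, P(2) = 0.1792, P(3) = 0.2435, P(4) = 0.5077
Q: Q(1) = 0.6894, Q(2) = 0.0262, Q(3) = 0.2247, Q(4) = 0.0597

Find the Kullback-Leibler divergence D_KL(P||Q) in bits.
1.8629 bits

D_KL(P||Q) = Σ P(x) log₂(P(x)/Q(x))

Computing term by term:
  P(1)·log₂(P(1)/Q(1)) = 0.0696·log₂(0.0696/0.6894) = -0.23025
  P(2)·log₂(P(2)/Q(2)) = 0.1792·log₂(0.1792/0.0262) = 0.49709
  P(3)·log₂(P(3)/Q(3)) = 0.2435·log₂(0.2435/0.2247) = 0.02823
  P(4)·log₂(P(4)/Q(4)) = 0.5077·log₂(0.5077/0.0597) = 1.56787

D_KL(P||Q) = -0.23025 + 0.49709 + 0.02823 + 1.56787 = 1.86294 ≈ 1.8629 bits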